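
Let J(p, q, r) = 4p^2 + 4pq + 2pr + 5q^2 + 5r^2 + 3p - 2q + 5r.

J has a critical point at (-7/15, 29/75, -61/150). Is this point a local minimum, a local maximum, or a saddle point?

The Hessian is constant: H = [[8, 4, 2], [4, 10, 0], [2, 0, 10]].
Leading principal minors: Δ₁ = 8, Δ₂ = 64, Δ₃ = 600.
All leading minors are positive, so H is positive definite: a local minimum.

local minimum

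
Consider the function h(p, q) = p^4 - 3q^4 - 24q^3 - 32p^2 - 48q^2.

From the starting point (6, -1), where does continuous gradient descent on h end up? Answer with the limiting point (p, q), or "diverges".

(4, -2)

h is separable, so gradient descent decouples: p follows -∂h/∂p, q follows -∂h/∂q.
∂h/∂p = 4p(p - 4)(p + 4); at p=6 this is 480, so p decreases.
∂h/∂q = -12q(q + 2)(q + 4); at q=-1 this is 36, so q decreases.
p converges to its nearest critical value 4 (a local min of the p-part); q converges to -2. The iterate converges to (4, -2).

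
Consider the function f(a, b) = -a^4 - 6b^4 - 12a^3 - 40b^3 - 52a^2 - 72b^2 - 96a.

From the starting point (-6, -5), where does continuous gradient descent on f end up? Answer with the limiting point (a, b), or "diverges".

f is separable, so gradient descent decouples: a follows -∂f/∂a, b follows -∂f/∂b.
∂f/∂a = -4(a + 2)(a + 3)(a + 4); at a=-6 this is 96, so a decreases.
∂f/∂b = -24b(b + 2)(b + 3); at b=-5 this is 720, so b decreases.
The a-coordinate has no critical point in that direction and runs off to infinity.

diverges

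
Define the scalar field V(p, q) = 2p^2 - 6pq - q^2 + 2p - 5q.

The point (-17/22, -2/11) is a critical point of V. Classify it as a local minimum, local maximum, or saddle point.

saddle point

The Hessian of V is constant: H = [[4, -6], [-6, -2]].
det(H) = 4·(-2) − (-6)² = -44.
Since det(H) < 0, H is indefinite and the critical point is a saddle point.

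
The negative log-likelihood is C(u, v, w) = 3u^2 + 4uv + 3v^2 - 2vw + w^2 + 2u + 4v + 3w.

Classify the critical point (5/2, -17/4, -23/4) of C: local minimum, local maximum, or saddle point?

The Hessian is constant: H = [[6, 4, 0], [4, 6, -2], [0, -2, 2]].
Leading principal minors: Δ₁ = 6, Δ₂ = 20, Δ₃ = 16.
All leading minors are positive, so H is positive definite: a local minimum.

local minimum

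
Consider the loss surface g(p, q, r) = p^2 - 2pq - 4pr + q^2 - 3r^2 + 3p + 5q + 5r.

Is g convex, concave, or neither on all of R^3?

g is quadratic, so its Hessian is the constant matrix H = [[2, -2, -4], [-2, 2, 0], [-4, 0, -6]].
Leading principal minors: 2, 0, -32.
Neither pattern holds ⇒ H is indefinite ⇒ neither convex nor concave.

neither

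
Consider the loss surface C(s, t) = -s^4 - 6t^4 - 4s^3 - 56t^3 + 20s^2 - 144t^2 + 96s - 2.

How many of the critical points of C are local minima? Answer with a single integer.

C separates as a function of s plus a function of t, so ∇C=0 decouples.
∂C/∂s = -4(s - 3)(s + 2)(s + 4) = 0 at s ∈ {-4, -2, 3}; ∂C/∂t = -24t(t + 3)(t + 4) = 0 at t ∈ {-4, -3, 0}.
The Hessian is diagonal: diag(C_ss, C_tt). Second derivatives: C_ss(-4)=-56, C_ss(-2)=40, C_ss(3)=-140; C_tt(-4)=-96, C_tt(-3)=72, C_tt(0)=-288.
Local minima occur where both diagonal entries positive: (-2, -3). Count: 1.

1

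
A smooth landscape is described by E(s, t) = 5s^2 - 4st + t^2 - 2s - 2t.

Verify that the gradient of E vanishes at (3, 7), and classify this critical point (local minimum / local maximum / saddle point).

local minimum

∇E = (10s - 4t - 2, -4s + 2t - 2); substituting (3, 7) gives ∇E = (0, 0), so (3, 7) is indeed a critical point.
The Hessian of E is constant: H = [[10, -4], [-4, 2]].
det(H) = 10·2 − (-4)² = 4.
det(H) > 0 and tr(H) = 12 > 0, so H is positive definite and the point is a local minimum.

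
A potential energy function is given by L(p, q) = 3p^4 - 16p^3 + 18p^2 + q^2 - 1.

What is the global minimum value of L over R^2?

L(p,q) separates as A(p) + B(q) − 1, so its minimum is min A + min B − 1.
A'(p) = 12p(p - 3)(p - 1) vanishes at p ∈ {0, 1, 3}; B'(q) = 2q vanishes at q ∈ {0}.
Local minima of A (where A''>0): A(0)=0, A(3)=-27. Local minima of B: B(0)=0.
So the global minimum of L is A(3) + B(0) − 1 = -27 + 0 − 1 = -28, attained at (3, 0).

-28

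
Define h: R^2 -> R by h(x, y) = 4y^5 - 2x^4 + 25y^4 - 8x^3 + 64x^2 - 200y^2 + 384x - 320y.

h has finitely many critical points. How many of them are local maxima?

4

h separates as a function of x plus a function of y, so ∇h=0 decouples.
∂h/∂x = -8(x - 4)(x + 3)(x + 4) = 0 at x ∈ {-4, -3, 4}; ∂h/∂y = 20(y - 2)(y + 1)(y + 2)(y + 4) = 0 at y ∈ {-4, -2, -1, 2}.
The Hessian is diagonal: diag(h_xx, h_yy). Second derivatives: h_xx(-4)=-64, h_xx(-3)=56, h_xx(4)=-448; h_yy(-4)=-720, h_yy(-2)=160, h_yy(-1)=-180, h_yy(2)=1440.
Local maxima occur where both diagonal entries negative: (-4, -4), (-4, -1), (4, -4), (4, -1). Count: 4.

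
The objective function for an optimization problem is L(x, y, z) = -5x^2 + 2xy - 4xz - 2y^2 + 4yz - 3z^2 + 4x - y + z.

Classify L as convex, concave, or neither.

concave

L is quadratic, so its Hessian is the constant matrix H = [[-10, 2, -4], [2, -4, 4], [-4, 4, -6]].
Leading principal minors: -10, 36, -56.
Signs alternate −, +, − ⇒ H ≺ 0 ⇒ concave.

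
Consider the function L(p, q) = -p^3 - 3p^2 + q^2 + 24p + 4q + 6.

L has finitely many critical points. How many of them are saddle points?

1

L separates as a function of p plus a function of q, so ∇L=0 decouples.
∂L/∂p = -3(p - 2)(p + 4) = 0 at p ∈ {-4, 2}; ∂L/∂q = 2(q + 2) = 0 at q ∈ {-2}.
The Hessian is diagonal: diag(L_pp, L_qq). Second derivatives: L_pp(-4)=18, L_pp(2)=-18; L_qq(-2)=2.
Saddle points occur where the two diagonal entries have opposite signs: (2, -2). Count: 1.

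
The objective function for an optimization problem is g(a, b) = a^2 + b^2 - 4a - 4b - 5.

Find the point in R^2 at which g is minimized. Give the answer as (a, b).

g(a,b) separates as P(a) + Q(b) − 5, so its minimum is min P + min Q − 5.
P'(a) = 2a - 4 vanishes at a ∈ {2}; Q'(b) = 2b - 4 vanishes at b ∈ {2}.
Local minima of P (where P''>0): P(2)=-4. Local minima of Q: Q(2)=-4.
So the global minimum of g is P(2) + Q(2) − 5 = -4 − 4 − 5 = -13, attained at (2, 2).

(2, 2)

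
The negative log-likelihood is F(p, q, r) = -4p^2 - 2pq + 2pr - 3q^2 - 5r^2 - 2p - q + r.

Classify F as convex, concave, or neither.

F is quadratic, so its Hessian is the constant matrix H = [[-8, -2, 2], [-2, -6, 0], [2, 0, -10]].
Leading principal minors: -8, 44, -416.
Signs alternate −, +, − ⇒ H ≺ 0 ⇒ concave.

concave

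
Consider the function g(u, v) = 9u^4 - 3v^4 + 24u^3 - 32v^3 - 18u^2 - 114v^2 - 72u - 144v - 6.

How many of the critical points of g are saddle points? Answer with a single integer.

g separates as a function of u plus a function of v, so ∇g=0 decouples.
∂g/∂u = 36(u - 1)(u + 1)(u + 2) = 0 at u ∈ {-2, -1, 1}; ∂g/∂v = -12(v + 1)(v + 3)(v + 4) = 0 at v ∈ {-4, -3, -1}.
The Hessian is diagonal: diag(g_uu, g_vv). Second derivatives: g_uu(-2)=108, g_uu(-1)=-72, g_uu(1)=216; g_vv(-4)=-36, g_vv(-3)=24, g_vv(-1)=-72.
Saddle points occur where the two diagonal entries have opposite signs: (-2, -4), (-2, -1), (-1, -3), (1, -4), (1, -1). Count: 5.

5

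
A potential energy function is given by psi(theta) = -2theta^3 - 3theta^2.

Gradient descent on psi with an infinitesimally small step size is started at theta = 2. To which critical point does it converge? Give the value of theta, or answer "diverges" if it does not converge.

diverges

psi'(theta) = -6theta(theta + 1), so psi'(2) = -36.
Gradient descent moves in the -psi' direction, i.e. theta is increasing.
There is no critical point above theta=2, and psi' keeps the same sign, so the iterate runs off to +∞.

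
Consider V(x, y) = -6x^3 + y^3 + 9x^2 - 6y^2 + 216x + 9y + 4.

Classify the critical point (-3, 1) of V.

The mixed partial ∂²V/∂x∂y is 0, so the Hessian at any point is diag(V_xx, V_yy) = diag(18(-2x + 1), 6(y - 2)).
At (-3, 1): H = diag(126, -6).
The eigenvalues have opposite signs, so H is indefinite: a saddle point.

saddle point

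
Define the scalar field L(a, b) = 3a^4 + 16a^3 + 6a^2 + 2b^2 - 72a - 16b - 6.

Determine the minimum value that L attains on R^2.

L(a,b) separates as P(a) + Q(b) − 6, so its minimum is min P + min Q − 6.
P'(a) = 12(a - 1)(a + 2)(a + 3) vanishes at a ∈ {-3, -2, 1}; Q'(b) = 4b - 16 vanishes at b ∈ {4}.
Local minima of P (where P''>0): P(-3)=81, P(1)=-47. Local minima of Q: Q(4)=-32.
So the global minimum of L is P(1) + Q(4) − 6 = -47 − 32 − 6 = -85, attained at (1, 4).

-85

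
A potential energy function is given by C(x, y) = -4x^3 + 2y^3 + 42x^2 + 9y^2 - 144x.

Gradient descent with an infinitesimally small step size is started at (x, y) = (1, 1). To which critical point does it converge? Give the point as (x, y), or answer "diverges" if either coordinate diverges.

C is separable, so gradient descent decouples: x follows -∂C/∂x, y follows -∂C/∂y.
∂C/∂x = -12(x - 4)(x - 3); at x=1 this is -72, so x increases.
∂C/∂y = 6y(y + 3); at y=1 this is 24, so y decreases.
x converges to its nearest critical value 3 (a local min of the x-part); y converges to 0. The iterate converges to (3, 0).

(3, 0)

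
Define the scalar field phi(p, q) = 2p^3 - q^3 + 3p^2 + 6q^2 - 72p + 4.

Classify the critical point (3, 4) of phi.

saddle point

The mixed partial ∂²phi/∂p∂q is 0, so the Hessian at any point is diag(phi_pp, phi_qq) = diag(6(2p + 1), 6(-q + 2)).
At (3, 4): H = diag(42, -12).
The eigenvalues have opposite signs, so H is indefinite: a saddle point.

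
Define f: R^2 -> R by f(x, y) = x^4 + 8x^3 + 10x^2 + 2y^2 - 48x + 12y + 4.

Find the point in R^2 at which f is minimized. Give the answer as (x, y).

f(x,y) separates as P(x) + Q(y) + 4, so its minimum is min P + min Q + 4.
P'(x) = 4(x - 1)(x + 3)(x + 4) vanishes at x ∈ {-4, -3, 1}; Q'(y) = 4y + 12 vanishes at y ∈ {-3}.
Local minima of P (where P''>0): P(-4)=96, P(1)=-29. Local minima of Q: Q(-3)=-18.
So the global minimum of f is P(1) + Q(-3) + 4 = -29 − 18 + 4 = -43, attained at (1, -3).

(1, -3)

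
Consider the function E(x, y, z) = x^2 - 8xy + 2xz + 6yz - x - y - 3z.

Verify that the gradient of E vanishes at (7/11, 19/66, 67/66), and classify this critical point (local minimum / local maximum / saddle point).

saddle point

∇E = (2x - 8y + 2z - 1, -8x + 6z - 1, 2x + 6y - 3); substituting (7/11, 19/66, 67/66) gives ∇E = (0, 0, 0), so (7/11, 19/66, 67/66) is indeed a critical point.
The Hessian is constant: H = [[2, -8, 2], [-8, 0, 6], [2, 6, 0]].
Leading principal minors: Δ₁ = 2, Δ₂ = -64, Δ₃ = -264.
The minors fit neither the all-positive nor the alternating-sign pattern, so H is indefinite: a saddle point.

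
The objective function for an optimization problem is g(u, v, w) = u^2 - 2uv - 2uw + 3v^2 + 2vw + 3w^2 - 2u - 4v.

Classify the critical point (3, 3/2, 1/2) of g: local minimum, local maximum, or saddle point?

local minimum

The Hessian is constant: H = [[2, -2, -2], [-2, 6, 2], [-2, 2, 6]].
Leading principal minors: Δ₁ = 2, Δ₂ = 8, Δ₃ = 32.
All leading minors are positive, so H is positive definite: a local minimum.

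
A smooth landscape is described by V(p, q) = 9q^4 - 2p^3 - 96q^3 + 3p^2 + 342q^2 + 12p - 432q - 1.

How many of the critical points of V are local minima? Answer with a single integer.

V separates as a function of p plus a function of q, so ∇V=0 decouples.
∂V/∂p = -6(p - 2)(p + 1) = 0 at p ∈ {-1, 2}; ∂V/∂q = 36(q - 4)(q - 3)(q - 1) = 0 at q ∈ {1, 3, 4}.
The Hessian is diagonal: diag(V_pp, V_qq). Second derivatives: V_pp(-1)=18, V_pp(2)=-18; V_qq(1)=216, V_qq(3)=-72, V_qq(4)=108.
Local minima occur where both diagonal entries positive: (-1, 1), (-1, 4). Count: 2.

2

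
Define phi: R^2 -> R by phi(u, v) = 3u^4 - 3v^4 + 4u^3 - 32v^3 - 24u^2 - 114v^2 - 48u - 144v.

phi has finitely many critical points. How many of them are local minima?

2

phi separates as a function of u plus a function of v, so ∇phi=0 decouples.
∂phi/∂u = 12(u - 2)(u + 1)(u + 2) = 0 at u ∈ {-2, -1, 2}; ∂phi/∂v = -12(v + 1)(v + 3)(v + 4) = 0 at v ∈ {-4, -3, -1}.
The Hessian is diagonal: diag(phi_uu, phi_vv). Second derivatives: phi_uu(-2)=48, phi_uu(-1)=-36, phi_uu(2)=144; phi_vv(-4)=-36, phi_vv(-3)=24, phi_vv(-1)=-72.
Local minima occur where both diagonal entries positive: (-2, -3), (2, -3). Count: 2.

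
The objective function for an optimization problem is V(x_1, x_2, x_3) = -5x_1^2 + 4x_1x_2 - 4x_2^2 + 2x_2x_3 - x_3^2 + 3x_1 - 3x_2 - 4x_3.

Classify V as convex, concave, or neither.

V is quadratic, so its Hessian is the constant matrix H = [[-10, 4, 0], [4, -8, 2], [0, 2, -2]].
Leading principal minors: -10, 64, -88.
Signs alternate −, +, − ⇒ H ≺ 0 ⇒ concave.

concave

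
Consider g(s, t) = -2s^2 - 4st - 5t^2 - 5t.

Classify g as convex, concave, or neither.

g is quadratic, so its Hessian is the constant matrix H = [[-4, -4], [-4, -10]].
det(H) = 24, tr(H) = -14.
det(H) > 0 and tr(H) < 0, so H is negative definite everywhere: concave.

concave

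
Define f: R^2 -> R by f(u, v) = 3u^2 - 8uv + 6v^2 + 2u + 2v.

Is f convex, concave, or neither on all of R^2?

f is quadratic, so its Hessian is the constant matrix H = [[6, -8], [-8, 12]].
det(H) = 8, tr(H) = 18.
det(H) > 0 and tr(H) > 0, so H is positive definite everywhere: convex.

convex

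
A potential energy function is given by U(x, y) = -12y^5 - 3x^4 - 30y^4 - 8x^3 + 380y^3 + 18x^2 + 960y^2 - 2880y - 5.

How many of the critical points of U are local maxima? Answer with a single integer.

4

U separates as a function of x plus a function of y, so ∇U=0 decouples.
∂U/∂x = -12x(x - 1)(x + 3) = 0 at x ∈ {-3, 0, 1}; ∂U/∂y = -60(y - 4)(y - 1)(y + 3)(y + 4) = 0 at y ∈ {-4, -3, 1, 4}.
The Hessian is diagonal: diag(U_xx, U_yy). Second derivatives: U_xx(-3)=-144, U_xx(0)=36, U_xx(1)=-48; U_yy(-4)=2400, U_yy(-3)=-1680, U_yy(1)=3600, U_yy(4)=-10080.
Local maxima occur where both diagonal entries negative: (-3, -3), (-3, 4), (1, -3), (1, 4). Count: 4.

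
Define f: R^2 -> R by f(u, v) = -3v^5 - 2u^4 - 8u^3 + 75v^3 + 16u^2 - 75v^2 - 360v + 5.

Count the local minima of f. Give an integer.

2

f separates as a function of u plus a function of v, so ∇f=0 decouples.
∂f/∂u = -8u(u - 1)(u + 4) = 0 at u ∈ {-4, 0, 1}; ∂f/∂v = -15(v - 3)(v - 2)(v + 1)(v + 4) = 0 at v ∈ {-4, -1, 2, 3}.
The Hessian is diagonal: diag(f_uu, f_vv). Second derivatives: f_uu(-4)=-160, f_uu(0)=32, f_uu(1)=-40; f_vv(-4)=1890, f_vv(-1)=-540, f_vv(2)=270, f_vv(3)=-420.
Local minima occur where both diagonal entries positive: (0, -4), (0, 2). Count: 2.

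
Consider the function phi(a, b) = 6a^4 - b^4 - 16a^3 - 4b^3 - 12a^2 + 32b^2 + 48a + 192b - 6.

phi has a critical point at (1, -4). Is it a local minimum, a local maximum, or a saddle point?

local maximum

The mixed partial ∂²phi/∂a∂b is 0, so the Hessian at any point is diag(phi_aa, phi_bb) = diag(24(3a^2 - 4a - 1), 4(-3b^2 - 6b + 16)).
At (1, -4): H = diag(-48, -32).
Both eigenvalues are negative, so H is negative definite: a local maximum.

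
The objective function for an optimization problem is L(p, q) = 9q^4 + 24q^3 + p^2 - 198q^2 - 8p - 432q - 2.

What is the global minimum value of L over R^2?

-1719

L(p,q) separates as A(p) + B(q) − 2, so its minimum is min A + min B − 2.
A'(p) = 2p - 8 vanishes at p ∈ {4}; B'(q) = 36(q - 3)(q + 1)(q + 4) vanishes at q ∈ {-4, -1, 3}.
Local minima of A (where A''>0): A(4)=-16. Local minima of B: B(-4)=-672, B(3)=-1701.
So the global minimum of L is A(4) + B(3) − 2 = -16 − 1701 − 2 = -1719, attained at (4, 3).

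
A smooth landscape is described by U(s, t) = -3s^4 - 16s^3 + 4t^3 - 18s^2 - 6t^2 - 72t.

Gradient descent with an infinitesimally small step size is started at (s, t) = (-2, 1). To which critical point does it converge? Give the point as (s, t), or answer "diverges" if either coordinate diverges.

U is separable, so gradient descent decouples: s follows -∂U/∂s, t follows -∂U/∂t.
∂U/∂s = -12s(s + 1)(s + 3); at s=-2 this is -24, so s increases.
∂U/∂t = 12(t - 3)(t + 2); at t=1 this is -72, so t increases.
s converges to its nearest critical value -1 (a local min of the s-part); t converges to 3. The iterate converges to (-1, 3).

(-1, 3)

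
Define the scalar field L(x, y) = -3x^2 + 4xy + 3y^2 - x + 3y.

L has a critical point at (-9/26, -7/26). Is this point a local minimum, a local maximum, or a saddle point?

The Hessian of L is constant: H = [[-6, 4], [4, 6]].
det(H) = (-6)·6 − 4² = -52.
Since det(H) < 0, H is indefinite and the critical point is a saddle point.

saddle point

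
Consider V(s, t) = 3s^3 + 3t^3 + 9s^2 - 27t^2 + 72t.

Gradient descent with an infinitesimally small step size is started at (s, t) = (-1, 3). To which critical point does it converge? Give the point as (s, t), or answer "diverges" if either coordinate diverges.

V is separable, so gradient descent decouples: s follows -∂V/∂s, t follows -∂V/∂t.
∂V/∂s = 9s(s + 2); at s=-1 this is -9, so s increases.
∂V/∂t = 9(t - 4)(t - 2); at t=3 this is -9, so t increases.
s converges to its nearest critical value 0 (a local min of the s-part); t converges to 4. The iterate converges to (0, 4).

(0, 4)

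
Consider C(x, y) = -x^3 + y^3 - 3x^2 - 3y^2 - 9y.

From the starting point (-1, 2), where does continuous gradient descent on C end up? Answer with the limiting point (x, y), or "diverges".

C is separable, so gradient descent decouples: x follows -∂C/∂x, y follows -∂C/∂y.
∂C/∂x = -3x(x + 2); at x=-1 this is 3, so x decreases.
∂C/∂y = 3(y - 3)(y + 1); at y=2 this is -9, so y increases.
x converges to its nearest critical value -2 (a local min of the x-part); y converges to 3. The iterate converges to (-2, 3).

(-2, 3)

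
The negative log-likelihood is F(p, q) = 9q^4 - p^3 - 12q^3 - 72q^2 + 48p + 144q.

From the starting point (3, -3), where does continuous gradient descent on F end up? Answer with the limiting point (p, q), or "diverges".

F is separable, so gradient descent decouples: p follows -∂F/∂p, q follows -∂F/∂q.
∂F/∂p = -3(p - 4)(p + 4); at p=3 this is 21, so p decreases.
∂F/∂q = 36(q - 2)(q - 1)(q + 2); at q=-3 this is -720, so q increases.
p converges to its nearest critical value -4 (a local min of the p-part); q converges to -2. The iterate converges to (-4, -2).

(-4, -2)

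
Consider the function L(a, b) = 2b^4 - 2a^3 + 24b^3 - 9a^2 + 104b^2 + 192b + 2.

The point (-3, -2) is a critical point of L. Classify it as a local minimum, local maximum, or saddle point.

The mixed partial ∂²L/∂a∂b is 0, so the Hessian at any point is diag(L_aa, L_bb) = diag(-6(2a + 3), 8(3b^2 + 18b + 26)).
At (-3, -2): H = diag(18, 16).
Both eigenvalues are positive, so H is positive definite: a local minimum.

local minimum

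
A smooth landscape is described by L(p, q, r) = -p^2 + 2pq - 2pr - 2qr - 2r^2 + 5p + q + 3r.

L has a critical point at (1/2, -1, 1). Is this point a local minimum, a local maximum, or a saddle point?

saddle point

The Hessian is constant: H = [[-2, 2, -2], [2, 0, -2], [-2, -2, -4]].
Leading principal minors: Δ₁ = -2, Δ₂ = -4, Δ₃ = 40.
The minors fit neither the all-positive nor the alternating-sign pattern, so H is indefinite: a saddle point.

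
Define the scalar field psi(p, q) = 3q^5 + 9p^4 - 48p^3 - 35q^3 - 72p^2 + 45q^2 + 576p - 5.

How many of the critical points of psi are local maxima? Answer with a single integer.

2

psi separates as a function of p plus a function of q, so ∇psi=0 decouples.
∂psi/∂p = 36(p - 4)(p - 2)(p + 2) = 0 at p ∈ {-2, 2, 4}; ∂psi/∂q = 15q(q - 2)(q - 1)(q + 3) = 0 at q ∈ {-3, 0, 1, 2}.
The Hessian is diagonal: diag(psi_pp, psi_qq). Second derivatives: psi_pp(-2)=864, psi_pp(2)=-288, psi_pp(4)=432; psi_qq(-3)=-900, psi_qq(0)=90, psi_qq(1)=-60, psi_qq(2)=150.
Local maxima occur where both diagonal entries negative: (2, -3), (2, 1). Count: 2.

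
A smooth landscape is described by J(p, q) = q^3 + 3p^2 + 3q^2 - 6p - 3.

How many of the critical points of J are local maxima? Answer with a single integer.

J separates as a function of p plus a function of q, so ∇J=0 decouples.
∂J/∂p = 6(p - 1) = 0 at p ∈ {1}; ∂J/∂q = 3q(q + 2) = 0 at q ∈ {-2, 0}.
The Hessian is diagonal: diag(J_pp, J_qq). Second derivatives: J_pp(1)=6; J_qq(-2)=-6, J_qq(0)=6.
Local maxima occur where both diagonal entries negative: none. Count: 0.

0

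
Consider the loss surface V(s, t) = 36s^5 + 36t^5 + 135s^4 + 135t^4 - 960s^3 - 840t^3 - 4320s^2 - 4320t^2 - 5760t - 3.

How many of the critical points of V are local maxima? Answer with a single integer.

4

V separates as a function of s plus a function of t, so ∇V=0 decouples.
∂V/∂s = 180s(s - 4)(s + 3)(s + 4) = 0 at s ∈ {-4, -3, 0, 4}; ∂V/∂t = 180(t - 4)(t + 1)(t + 2)(t + 4) = 0 at t ∈ {-4, -2, -1, 4}.
The Hessian is diagonal: diag(V_ss, V_tt). Second derivatives: V_ss(-4)=-5760, V_ss(-3)=3780, V_ss(0)=-8640, V_ss(4)=40320; V_tt(-4)=-8640, V_tt(-2)=2160, V_tt(-1)=-2700, V_tt(4)=43200.
Local maxima occur where both diagonal entries negative: (-4, -4), (-4, -1), (0, -4), (0, -1). Count: 4.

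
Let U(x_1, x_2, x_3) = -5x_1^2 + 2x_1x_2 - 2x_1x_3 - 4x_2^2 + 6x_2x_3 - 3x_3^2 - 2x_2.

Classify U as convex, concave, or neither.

U is quadratic, so its Hessian is the constant matrix H = [[-10, 2, -2], [2, -8, 6], [-2, 6, -6]].
Leading principal minors: -10, 76, -112.
Signs alternate −, +, − ⇒ H ≺ 0 ⇒ concave.

concave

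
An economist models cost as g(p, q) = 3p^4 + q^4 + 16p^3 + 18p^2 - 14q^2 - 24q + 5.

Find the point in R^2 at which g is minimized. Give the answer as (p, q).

g(p,q) separates as A(p) + B(q) + 5, so its minimum is min A + min B + 5.
A'(p) = 12p(p + 1)(p + 3) vanishes at p ∈ {-3, -1, 0}; B'(q) = 4(q - 3)(q + 1)(q + 2) vanishes at q ∈ {-2, -1, 3}.
Local minima of A (where A''>0): A(-3)=-27, A(0)=0. Local minima of B: B(-2)=8, B(3)=-117.
So the global minimum of g is A(-3) + B(3) + 5 = -27 − 117 + 5 = -139, attained at (-3, 3).

(-3, 3)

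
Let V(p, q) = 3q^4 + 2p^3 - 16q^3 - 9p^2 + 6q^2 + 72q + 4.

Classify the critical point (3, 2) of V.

saddle point

The mixed partial ∂²V/∂p∂q is 0, so the Hessian at any point is diag(V_pp, V_qq) = diag(6(2p - 3), 12(3q^2 - 8q + 1)).
At (3, 2): H = diag(18, -36).
The eigenvalues have opposite signs, so H is indefinite: a saddle point.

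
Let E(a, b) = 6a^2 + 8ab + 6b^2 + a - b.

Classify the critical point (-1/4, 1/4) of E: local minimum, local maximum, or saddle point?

local minimum

The Hessian of E is constant: H = [[12, 8], [8, 12]].
det(H) = 12·12 − 8² = 80.
det(H) > 0 and tr(H) = 24 > 0, so H is positive definite and the point is a local minimum.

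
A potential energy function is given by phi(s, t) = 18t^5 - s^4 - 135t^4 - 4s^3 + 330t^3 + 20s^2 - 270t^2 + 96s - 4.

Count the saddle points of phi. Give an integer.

6

phi separates as a function of s plus a function of t, so ∇phi=0 decouples.
∂phi/∂s = -4(s - 3)(s + 2)(s + 4) = 0 at s ∈ {-4, -2, 3}; ∂phi/∂t = 90t(t - 3)(t - 2)(t - 1) = 0 at t ∈ {0, 1, 2, 3}.
The Hessian is diagonal: diag(phi_ss, phi_tt). Second derivatives: phi_ss(-4)=-56, phi_ss(-2)=40, phi_ss(3)=-140; phi_tt(0)=-540, phi_tt(1)=180, phi_tt(2)=-180, phi_tt(3)=540.
Saddle points occur where the two diagonal entries have opposite signs: (-4, 1), (-4, 3), (-2, 0), (-2, 2), (3, 1), (3, 3). Count: 6.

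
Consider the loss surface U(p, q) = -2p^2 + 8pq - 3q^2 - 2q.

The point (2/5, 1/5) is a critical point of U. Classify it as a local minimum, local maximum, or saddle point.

The Hessian of U is constant: H = [[-4, 8], [8, -6]].
det(H) = (-4)·(-6) − 8² = -40.
Since det(H) < 0, H is indefinite and the critical point is a saddle point.

saddle point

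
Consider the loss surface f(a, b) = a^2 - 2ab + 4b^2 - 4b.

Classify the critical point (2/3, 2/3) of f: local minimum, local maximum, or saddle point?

local minimum

The Hessian of f is constant: H = [[2, -2], [-2, 8]].
det(H) = 2·8 − (-2)² = 12.
det(H) > 0 and tr(H) = 10 > 0, so H is positive definite and the point is a local minimum.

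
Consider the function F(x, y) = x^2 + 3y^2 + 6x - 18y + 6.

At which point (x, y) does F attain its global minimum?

(-3, 3)

F(x,y) separates as P(x) + Q(y) + 6, so its minimum is min P + min Q + 6.
P'(x) = 2x + 6 vanishes at x ∈ {-3}; Q'(y) = 6y - 18 vanishes at y ∈ {3}.
Local minima of P (where P''>0): P(-3)=-9. Local minima of Q: Q(3)=-27.
So the global minimum of F is P(-3) + Q(3) + 6 = -9 − 27 + 6 = -30, attained at (-3, 3).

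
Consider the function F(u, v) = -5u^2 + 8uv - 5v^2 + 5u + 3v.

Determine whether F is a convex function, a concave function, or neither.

concave

F is quadratic, so its Hessian is the constant matrix H = [[-10, 8], [8, -10]].
det(H) = 36, tr(H) = -20.
det(H) > 0 and tr(H) < 0, so H is negative definite everywhere: concave.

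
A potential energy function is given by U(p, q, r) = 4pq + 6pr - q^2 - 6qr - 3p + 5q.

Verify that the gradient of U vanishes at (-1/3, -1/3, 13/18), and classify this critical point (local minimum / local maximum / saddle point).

saddle point

∇U = (4q + 6r - 3, 4p - 2q - 6r + 5, 6p - 6q); substituting (-1/3, -1/3, 13/18) gives ∇U = (0, 0, 0), so (-1/3, -1/3, 13/18) is indeed a critical point.
The Hessian is constant: H = [[0, 4, 6], [4, -2, -6], [6, -6, 0]].
Leading principal minors: Δ₁ = 0, Δ₂ = -16, Δ₃ = -216.
The minors fit neither the all-positive nor the alternating-sign pattern, so H is indefinite: a saddle point.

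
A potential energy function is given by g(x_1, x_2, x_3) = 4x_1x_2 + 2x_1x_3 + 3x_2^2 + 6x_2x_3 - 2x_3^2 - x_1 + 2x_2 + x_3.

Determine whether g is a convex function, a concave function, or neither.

neither

g is quadratic, so its Hessian is the constant matrix H = [[0, 4, 2], [4, 6, 6], [2, 6, -4]].
Leading principal minors: 0, -16, 136.
Neither pattern holds ⇒ H is indefinite ⇒ neither convex nor concave.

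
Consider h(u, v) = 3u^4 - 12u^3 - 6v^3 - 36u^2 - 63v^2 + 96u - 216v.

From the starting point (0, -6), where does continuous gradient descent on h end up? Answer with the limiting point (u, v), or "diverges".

h is separable, so gradient descent decouples: u follows -∂h/∂u, v follows -∂h/∂v.
∂h/∂u = 12(u - 4)(u - 1)(u + 2); at u=0 this is 96, so u decreases.
∂h/∂v = -18(v + 3)(v + 4); at v=-6 this is -108, so v increases.
u converges to its nearest critical value -2 (a local min of the u-part); v converges to -4. The iterate converges to (-2, -4).

(-2, -4)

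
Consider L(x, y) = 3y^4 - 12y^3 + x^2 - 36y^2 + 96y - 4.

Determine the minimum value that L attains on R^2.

L(x,y) separates as P(x) + Q(y) − 4, so its minimum is min P + min Q − 4.
P'(x) = 2x vanishes at x ∈ {0}; Q'(y) = 12(y - 4)(y - 1)(y + 2) vanishes at y ∈ {-2, 1, 4}.
Local minima of P (where P''>0): P(0)=0. Local minima of Q: Q(-2)=-192, Q(4)=-192.
So the global minimum of L is P(0) + Q(-2) − 4 = 0 − 192 − 4 = -196, attained at (0, -2).

-196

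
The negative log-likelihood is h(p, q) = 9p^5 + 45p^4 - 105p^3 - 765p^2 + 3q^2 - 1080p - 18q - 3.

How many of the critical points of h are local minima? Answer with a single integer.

h separates as a function of p plus a function of q, so ∇h=0 decouples.
∂h/∂p = 45(p - 3)(p + 1)(p + 2)(p + 4) = 0 at p ∈ {-4, -2, -1, 3}; ∂h/∂q = 6(q - 3) = 0 at q ∈ {3}.
The Hessian is diagonal: diag(h_pp, h_qq). Second derivatives: h_pp(-4)=-1890, h_pp(-2)=450, h_pp(-1)=-540, h_pp(3)=6300; h_qq(3)=6.
Local minima occur where both diagonal entries positive: (-2, 3), (3, 3). Count: 2.

2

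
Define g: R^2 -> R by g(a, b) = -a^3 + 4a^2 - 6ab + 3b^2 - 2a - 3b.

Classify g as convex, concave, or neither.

neither

The term -a^3 is cubic, so the Hessian is not constant.
∂²g/∂a² = -6a + 8, which takes both signs as a varies (negative for sufficiently large a). A diagonal entry of the Hessian changing sign means the Hessian is neither positive- nor negative-semidefinite on all of R^2.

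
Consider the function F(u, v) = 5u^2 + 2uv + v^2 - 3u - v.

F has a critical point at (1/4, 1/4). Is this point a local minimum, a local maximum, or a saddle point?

The Hessian of F is constant: H = [[10, 2], [2, 2]].
det(H) = 10·2 − 2² = 16.
det(H) > 0 and tr(H) = 12 > 0, so H is positive definite and the point is a local minimum.

local minimum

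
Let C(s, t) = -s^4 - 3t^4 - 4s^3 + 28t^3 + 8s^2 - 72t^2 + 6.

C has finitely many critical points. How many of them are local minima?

C separates as a function of s plus a function of t, so ∇C=0 decouples.
∂C/∂s = -4s(s - 1)(s + 4) = 0 at s ∈ {-4, 0, 1}; ∂C/∂t = -12t(t - 4)(t - 3) = 0 at t ∈ {0, 3, 4}.
The Hessian is diagonal: diag(C_ss, C_tt). Second derivatives: C_ss(-4)=-80, C_ss(0)=16, C_ss(1)=-20; C_tt(0)=-144, C_tt(3)=36, C_tt(4)=-48.
Local minima occur where both diagonal entries positive: (0, 3). Count: 1.

1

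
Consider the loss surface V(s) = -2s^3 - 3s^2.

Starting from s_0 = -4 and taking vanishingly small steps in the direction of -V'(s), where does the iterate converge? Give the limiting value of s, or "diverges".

V'(s) = -6s(s + 1), so V'(-4) = -72.
Gradient descent moves in the -V' direction, i.e. s is increasing.
The nearest critical point in that direction is s = -1, where V'' = 6 > 0 (a local minimum). The iterate converges there.

-1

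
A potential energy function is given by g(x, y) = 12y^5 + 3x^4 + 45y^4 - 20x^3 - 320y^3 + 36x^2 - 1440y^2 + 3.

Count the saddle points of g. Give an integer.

6

g separates as a function of x plus a function of y, so ∇g=0 decouples.
∂g/∂x = 12x(x - 3)(x - 2) = 0 at x ∈ {0, 2, 3}; ∂g/∂y = 60y(y - 4)(y + 3)(y + 4) = 0 at y ∈ {-4, -3, 0, 4}.
The Hessian is diagonal: diag(g_xx, g_yy). Second derivatives: g_xx(0)=72, g_xx(2)=-24, g_xx(3)=36; g_yy(-4)=-1920, g_yy(-3)=1260, g_yy(0)=-2880, g_yy(4)=13440.
Saddle points occur where the two diagonal entries have opposite signs: (0, -4), (0, 0), (2, -3), (2, 4), (3, -4), (3, 0). Count: 6.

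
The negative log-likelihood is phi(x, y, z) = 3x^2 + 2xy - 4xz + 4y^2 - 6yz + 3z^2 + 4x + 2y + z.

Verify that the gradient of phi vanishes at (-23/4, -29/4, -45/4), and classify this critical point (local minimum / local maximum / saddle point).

local minimum

∇phi = (6x + 2y - 4z + 4, 2x + 8y - 6z + 2, -4x - 6y + 6z + 1); substituting (-23/4, -29/4, -45/4) gives ∇phi = (0, 0, 0), so (-23/4, -29/4, -45/4) is indeed a critical point.
The Hessian is constant: H = [[6, 2, -4], [2, 8, -6], [-4, -6, 6]].
Leading principal minors: Δ₁ = 6, Δ₂ = 44, Δ₃ = 16.
All leading minors are positive, so H is positive definite: a local minimum.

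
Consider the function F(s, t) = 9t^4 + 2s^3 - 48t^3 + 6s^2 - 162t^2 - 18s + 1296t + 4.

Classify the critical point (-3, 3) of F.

The mixed partial ∂²F/∂s∂t is 0, so the Hessian at any point is diag(F_ss, F_tt) = diag(12(s + 1), 36(3t^2 - 8t - 9)).
At (-3, 3): H = diag(-24, -216).
Both eigenvalues are negative, so H is negative definite: a local maximum.

local maximum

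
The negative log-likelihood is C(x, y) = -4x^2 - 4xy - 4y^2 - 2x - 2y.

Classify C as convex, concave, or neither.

concave

C is quadratic, so its Hessian is the constant matrix H = [[-8, -4], [-4, -8]].
det(H) = 48, tr(H) = -16.
det(H) > 0 and tr(H) < 0, so H is negative definite everywhere: concave.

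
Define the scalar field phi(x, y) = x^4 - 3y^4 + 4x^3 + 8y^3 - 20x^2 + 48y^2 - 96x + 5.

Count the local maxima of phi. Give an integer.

phi separates as a function of x plus a function of y, so ∇phi=0 decouples.
∂phi/∂x = 4(x - 3)(x + 2)(x + 4) = 0 at x ∈ {-4, -2, 3}; ∂phi/∂y = -12y(y - 4)(y + 2) = 0 at y ∈ {-2, 0, 4}.
The Hessian is diagonal: diag(phi_xx, phi_yy). Second derivatives: phi_xx(-4)=56, phi_xx(-2)=-40, phi_xx(3)=140; phi_yy(-2)=-144, phi_yy(0)=96, phi_yy(4)=-288.
Local maxima occur where both diagonal entries negative: (-2, -2), (-2, 4). Count: 2.

2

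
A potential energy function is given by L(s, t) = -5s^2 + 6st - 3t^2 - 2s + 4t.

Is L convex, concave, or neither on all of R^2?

concave

L is quadratic, so its Hessian is the constant matrix H = [[-10, 6], [6, -6]].
det(H) = 24, tr(H) = -16.
det(H) > 0 and tr(H) < 0, so H is negative definite everywhere: concave.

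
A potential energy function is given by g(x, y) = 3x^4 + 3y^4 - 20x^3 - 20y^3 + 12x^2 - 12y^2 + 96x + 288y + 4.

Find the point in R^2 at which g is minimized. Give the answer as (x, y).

(-1, -2)

g(x,y) separates as P(x) + Q(y) + 4, so its minimum is min P + min Q + 4.
P'(x) = 12(x - 4)(x - 2)(x + 1) vanishes at x ∈ {-1, 2, 4}; Q'(y) = 12(y - 4)(y - 3)(y + 2) vanishes at y ∈ {-2, 3, 4}.
Local minima of P (where P''>0): P(-1)=-61, P(4)=64. Local minima of Q: Q(-2)=-416, Q(4)=448.
So the global minimum of g is P(-1) + Q(-2) + 4 = -61 − 416 + 4 = -473, attained at (-1, -2).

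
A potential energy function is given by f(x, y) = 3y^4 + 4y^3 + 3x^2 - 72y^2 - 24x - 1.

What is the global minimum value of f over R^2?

f(x,y) separates as P(x) + Q(y) − 1, so its minimum is min P + min Q − 1.
P'(x) = 6x - 24 vanishes at x ∈ {4}; Q'(y) = 12y(y - 3)(y + 4) vanishes at y ∈ {-4, 0, 3}.
Local minima of P (where P''>0): P(4)=-48. Local minima of Q: Q(-4)=-640, Q(3)=-297.
So the global minimum of f is P(4) + Q(-4) − 1 = -48 − 640 − 1 = -689, attained at (4, -4).

-689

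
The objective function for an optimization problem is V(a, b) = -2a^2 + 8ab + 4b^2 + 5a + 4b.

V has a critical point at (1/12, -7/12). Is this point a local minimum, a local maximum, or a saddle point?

The Hessian of V is constant: H = [[-4, 8], [8, 8]].
det(H) = (-4)·8 − 8² = -96.
Since det(H) < 0, H is indefinite and the critical point is a saddle point.

saddle point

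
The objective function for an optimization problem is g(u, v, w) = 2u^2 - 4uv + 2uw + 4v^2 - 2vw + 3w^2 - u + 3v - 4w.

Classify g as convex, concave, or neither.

g is quadratic, so its Hessian is the constant matrix H = [[4, -4, 2], [-4, 8, -2], [2, -2, 6]].
Leading principal minors: 4, 16, 80.
All positive ⇒ H ≻ 0 ⇒ convex.

convex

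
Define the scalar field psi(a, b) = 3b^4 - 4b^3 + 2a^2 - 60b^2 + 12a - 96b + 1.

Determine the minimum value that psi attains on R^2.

-849

psi(a,b) separates as P(a) + Q(b) + 1, so its minimum is min P + min Q + 1.
P'(a) = 4a + 12 vanishes at a ∈ {-3}; Q'(b) = 12(b - 4)(b + 1)(b + 2) vanishes at b ∈ {-2, -1, 4}.
Local minima of P (where P''>0): P(-3)=-18. Local minima of Q: Q(-2)=32, Q(4)=-832.
So the global minimum of psi is P(-3) + Q(4) + 1 = -18 − 832 + 1 = -849, attained at (-3, 4).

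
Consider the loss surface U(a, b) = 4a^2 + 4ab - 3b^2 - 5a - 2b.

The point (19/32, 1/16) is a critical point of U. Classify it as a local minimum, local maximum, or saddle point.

saddle point

The Hessian of U is constant: H = [[8, 4], [4, -6]].
det(H) = 8·(-6) − 4² = -64.
Since det(H) < 0, H is indefinite and the critical point is a saddle point.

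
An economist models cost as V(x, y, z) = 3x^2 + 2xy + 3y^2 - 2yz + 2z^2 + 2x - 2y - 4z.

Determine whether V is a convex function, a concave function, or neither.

V is quadratic, so its Hessian is the constant matrix H = [[6, 2, 0], [2, 6, -2], [0, -2, 4]].
Leading principal minors: 6, 32, 104.
All positive ⇒ H ≻ 0 ⇒ convex.

convex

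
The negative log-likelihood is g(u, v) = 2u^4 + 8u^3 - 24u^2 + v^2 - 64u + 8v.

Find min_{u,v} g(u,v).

g(u,v) separates as P(u) + Q(v), so its minimum is min P + min Q.
P'(u) = 8(u - 2)(u + 1)(u + 4) vanishes at u ∈ {-4, -1, 2}; Q'(v) = 2v + 8 vanishes at v ∈ {-4}.
Local minima of P (where P''>0): P(-4)=-128, P(2)=-128. Local minima of Q: Q(-4)=-16.
So the global minimum of g is P(-4) + Q(-4) = -128 − 16 = -144, attained at (-4, -4).

-144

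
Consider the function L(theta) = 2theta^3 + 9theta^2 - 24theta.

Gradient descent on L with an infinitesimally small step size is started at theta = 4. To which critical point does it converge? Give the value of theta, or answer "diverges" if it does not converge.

L'(theta) = 6(theta - 1)(theta + 4), so L'(4) = 144.
Gradient descent moves in the -L' direction, i.e. theta is decreasing.
The nearest critical point in that direction is theta = 1, where L'' = 30 > 0 (a local minimum). The iterate converges there.

1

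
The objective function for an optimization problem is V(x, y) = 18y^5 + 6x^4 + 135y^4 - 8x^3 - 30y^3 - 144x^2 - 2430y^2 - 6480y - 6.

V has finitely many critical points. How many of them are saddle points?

6

V separates as a function of x plus a function of y, so ∇V=0 decouples.
∂V/∂x = 24x(x - 4)(x + 3) = 0 at x ∈ {-3, 0, 4}; ∂V/∂y = 90(y - 3)(y + 2)(y + 3)(y + 4) = 0 at y ∈ {-4, -3, -2, 3}.
The Hessian is diagonal: diag(V_xx, V_yy). Second derivatives: V_xx(-3)=504, V_xx(0)=-288, V_xx(4)=672; V_yy(-4)=-1260, V_yy(-3)=540, V_yy(-2)=-900, V_yy(3)=18900.
Saddle points occur where the two diagonal entries have opposite signs: (-3, -4), (-3, -2), (0, -3), (0, 3), (4, -4), (4, -2). Count: 6.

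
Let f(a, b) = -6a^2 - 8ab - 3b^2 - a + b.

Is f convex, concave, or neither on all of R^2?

f is quadratic, so its Hessian is the constant matrix H = [[-12, -8], [-8, -6]].
det(H) = 8, tr(H) = -18.
det(H) > 0 and tr(H) < 0, so H is negative definite everywhere: concave.

concave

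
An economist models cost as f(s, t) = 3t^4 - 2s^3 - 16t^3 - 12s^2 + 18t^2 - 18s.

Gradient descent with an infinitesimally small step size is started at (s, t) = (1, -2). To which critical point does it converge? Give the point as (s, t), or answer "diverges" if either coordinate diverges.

f is separable, so gradient descent decouples: s follows -∂f/∂s, t follows -∂f/∂t.
∂f/∂s = -6(s + 1)(s + 3); at s=1 this is -48, so s increases.
∂f/∂t = 12t(t - 3)(t - 1); at t=-2 this is -360, so t increases.
The s-coordinate has no critical point in that direction and runs off to infinity.

diverges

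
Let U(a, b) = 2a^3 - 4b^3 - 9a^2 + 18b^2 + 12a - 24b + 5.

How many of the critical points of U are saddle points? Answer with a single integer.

2

U separates as a function of a plus a function of b, so ∇U=0 decouples.
∂U/∂a = 6(a - 2)(a - 1) = 0 at a ∈ {1, 2}; ∂U/∂b = -12(b - 2)(b - 1) = 0 at b ∈ {1, 2}.
The Hessian is diagonal: diag(U_aa, U_bb). Second derivatives: U_aa(1)=-6, U_aa(2)=6; U_bb(1)=12, U_bb(2)=-12.
Saddle points occur where the two diagonal entries have opposite signs: (1, 1), (2, 2). Count: 2.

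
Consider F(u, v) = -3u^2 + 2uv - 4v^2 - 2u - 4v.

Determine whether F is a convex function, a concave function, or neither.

concave

F is quadratic, so its Hessian is the constant matrix H = [[-6, 2], [2, -8]].
det(H) = 44, tr(H) = -14.
det(H) > 0 and tr(H) < 0, so H is negative definite everywhere: concave.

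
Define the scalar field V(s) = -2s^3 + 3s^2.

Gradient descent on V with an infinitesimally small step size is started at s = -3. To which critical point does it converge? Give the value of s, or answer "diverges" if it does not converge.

0

V'(s) = -6s(s - 1), so V'(-3) = -72.
Gradient descent moves in the -V' direction, i.e. s is increasing.
The nearest critical point in that direction is s = 0, where V'' = 6 > 0 (a local minimum). The iterate converges there.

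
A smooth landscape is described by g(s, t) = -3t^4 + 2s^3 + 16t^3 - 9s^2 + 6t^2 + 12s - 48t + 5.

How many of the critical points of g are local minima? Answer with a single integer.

g separates as a function of s plus a function of t, so ∇g=0 decouples.
∂g/∂s = 6(s - 2)(s - 1) = 0 at s ∈ {1, 2}; ∂g/∂t = -12(t - 4)(t - 1)(t + 1) = 0 at t ∈ {-1, 1, 4}.
The Hessian is diagonal: diag(g_ss, g_tt). Second derivatives: g_ss(1)=-6, g_ss(2)=6; g_tt(-1)=-120, g_tt(1)=72, g_tt(4)=-180.
Local minima occur where both diagonal entries positive: (2, 1). Count: 1.

1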